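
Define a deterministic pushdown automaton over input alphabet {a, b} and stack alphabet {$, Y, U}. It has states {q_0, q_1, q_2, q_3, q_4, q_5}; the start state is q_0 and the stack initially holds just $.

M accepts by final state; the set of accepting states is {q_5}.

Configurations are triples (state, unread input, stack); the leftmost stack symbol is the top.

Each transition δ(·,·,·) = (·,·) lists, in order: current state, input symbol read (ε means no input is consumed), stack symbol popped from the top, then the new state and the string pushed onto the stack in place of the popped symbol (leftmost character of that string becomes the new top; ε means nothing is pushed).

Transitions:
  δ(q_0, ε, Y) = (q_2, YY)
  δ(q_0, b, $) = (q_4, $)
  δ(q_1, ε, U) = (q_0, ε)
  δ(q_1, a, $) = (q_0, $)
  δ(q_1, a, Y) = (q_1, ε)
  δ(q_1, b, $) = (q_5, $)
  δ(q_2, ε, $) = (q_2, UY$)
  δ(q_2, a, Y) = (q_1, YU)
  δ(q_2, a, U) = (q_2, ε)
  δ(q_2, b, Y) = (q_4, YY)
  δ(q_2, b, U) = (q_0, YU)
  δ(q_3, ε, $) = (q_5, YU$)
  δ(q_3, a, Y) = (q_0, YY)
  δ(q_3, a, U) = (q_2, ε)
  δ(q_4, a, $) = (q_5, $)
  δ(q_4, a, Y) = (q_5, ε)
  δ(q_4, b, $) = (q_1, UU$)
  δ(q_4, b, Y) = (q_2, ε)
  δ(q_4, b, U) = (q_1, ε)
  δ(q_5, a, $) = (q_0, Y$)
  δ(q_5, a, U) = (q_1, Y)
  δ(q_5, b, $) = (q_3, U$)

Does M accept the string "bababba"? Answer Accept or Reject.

(q_0, bababba, $) ⊢ (q_4, ababba, $) ⊢ (q_5, babba, $) ⊢ (q_3, abba, U$) ⊢ (q_2, bba, $) ⊢ (q_2, bba, UY$) ⊢ (q_0, ba, YUY$) ⊢ (q_2, ba, YYUY$) ⊢ (q_4, a, YYYUY$) ⊢ (q_5, ε, YYUY$)
All input consumed; state q_5 ∈ F.

Accept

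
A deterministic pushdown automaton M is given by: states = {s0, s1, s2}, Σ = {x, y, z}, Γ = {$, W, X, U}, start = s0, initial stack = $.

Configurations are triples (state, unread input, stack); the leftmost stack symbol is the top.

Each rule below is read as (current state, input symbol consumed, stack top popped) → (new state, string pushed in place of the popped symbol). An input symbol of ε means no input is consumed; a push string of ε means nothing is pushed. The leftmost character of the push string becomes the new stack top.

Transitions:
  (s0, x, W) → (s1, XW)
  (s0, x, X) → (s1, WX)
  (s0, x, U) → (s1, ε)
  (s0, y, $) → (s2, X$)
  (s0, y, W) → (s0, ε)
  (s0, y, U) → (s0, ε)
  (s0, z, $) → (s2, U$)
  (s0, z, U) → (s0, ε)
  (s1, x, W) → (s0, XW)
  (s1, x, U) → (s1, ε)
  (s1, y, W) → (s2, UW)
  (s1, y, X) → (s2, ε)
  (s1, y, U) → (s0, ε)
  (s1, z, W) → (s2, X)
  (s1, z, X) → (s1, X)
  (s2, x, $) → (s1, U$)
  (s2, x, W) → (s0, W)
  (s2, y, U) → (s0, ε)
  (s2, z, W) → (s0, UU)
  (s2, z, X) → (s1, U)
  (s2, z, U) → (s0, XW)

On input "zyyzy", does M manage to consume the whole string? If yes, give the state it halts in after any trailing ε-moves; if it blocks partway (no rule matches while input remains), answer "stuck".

s0

(s0, zyyzy, $)
  read z, top $: go to s2, push U$ → (s2, yyzy, U$)
  read y, top U: go to s0, push ε → (s0, yzy, $)
  read y, top $: go to s2, push X$ → (s2, zy, X$)
  read z, top X: go to s1, push U → (s1, y, U$)
  read y, top U: go to s0, push ε → (s0, ε, $)
All input consumed; M is in state s0.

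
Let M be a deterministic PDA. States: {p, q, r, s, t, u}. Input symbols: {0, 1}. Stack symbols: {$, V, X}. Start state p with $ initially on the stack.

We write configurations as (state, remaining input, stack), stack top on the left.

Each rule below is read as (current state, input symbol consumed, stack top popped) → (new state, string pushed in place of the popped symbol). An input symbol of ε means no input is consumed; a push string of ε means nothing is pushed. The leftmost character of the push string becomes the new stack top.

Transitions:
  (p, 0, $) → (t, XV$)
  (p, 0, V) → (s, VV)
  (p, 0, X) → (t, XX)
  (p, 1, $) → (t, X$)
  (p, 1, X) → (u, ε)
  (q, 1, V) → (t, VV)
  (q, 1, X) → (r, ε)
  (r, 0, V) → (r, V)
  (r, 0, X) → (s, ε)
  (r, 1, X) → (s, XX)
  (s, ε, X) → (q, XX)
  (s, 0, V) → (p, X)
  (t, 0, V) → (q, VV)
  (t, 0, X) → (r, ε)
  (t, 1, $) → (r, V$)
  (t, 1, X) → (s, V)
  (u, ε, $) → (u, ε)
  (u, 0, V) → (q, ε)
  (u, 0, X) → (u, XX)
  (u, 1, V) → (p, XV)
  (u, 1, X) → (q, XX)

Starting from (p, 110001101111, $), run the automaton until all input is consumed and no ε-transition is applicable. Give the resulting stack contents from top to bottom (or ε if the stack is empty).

(p, 110001101111, $)
  read 1, top $: go to t, push X$ → (t, 10001101111, X$)
  read 1, top X: go to s, push V → (s, 0001101111, V$)
  read 0, top V: go to p, push X → (p, 001101111, X$)
  read 0, top X: go to t, push XX → (t, 01101111, XX$)
  read 0, top X: go to r, push ε → (r, 1101111, X$)
  read 1, top X: go to s, push XX → (s, 101111, XX$)
  ε-move, top X: go to q, push XX → (q, 101111, XXX$)
  read 1, top X: go to r, push ε → (r, 01111, XX$)
  read 0, top X: go to s, push ε → (s, 1111, X$)
  ε-move, top X: go to q, push XX → (q, 1111, XX$)
  read 1, top X: go to r, push ε → (r, 111, X$)
  read 1, top X: go to s, push XX → (s, 11, XX$)
  ε-move, top X: go to q, push XX → (q, 11, XXX$)
  read 1, top X: go to r, push ε → (r, 1, XX$)
  read 1, top X: go to s, push XX → (s, ε, XXX$)
  ε-move, top X: go to q, push XX → (q, ε, XXXX$)
All input consumed in state q with stack XXXX$.

XXXX$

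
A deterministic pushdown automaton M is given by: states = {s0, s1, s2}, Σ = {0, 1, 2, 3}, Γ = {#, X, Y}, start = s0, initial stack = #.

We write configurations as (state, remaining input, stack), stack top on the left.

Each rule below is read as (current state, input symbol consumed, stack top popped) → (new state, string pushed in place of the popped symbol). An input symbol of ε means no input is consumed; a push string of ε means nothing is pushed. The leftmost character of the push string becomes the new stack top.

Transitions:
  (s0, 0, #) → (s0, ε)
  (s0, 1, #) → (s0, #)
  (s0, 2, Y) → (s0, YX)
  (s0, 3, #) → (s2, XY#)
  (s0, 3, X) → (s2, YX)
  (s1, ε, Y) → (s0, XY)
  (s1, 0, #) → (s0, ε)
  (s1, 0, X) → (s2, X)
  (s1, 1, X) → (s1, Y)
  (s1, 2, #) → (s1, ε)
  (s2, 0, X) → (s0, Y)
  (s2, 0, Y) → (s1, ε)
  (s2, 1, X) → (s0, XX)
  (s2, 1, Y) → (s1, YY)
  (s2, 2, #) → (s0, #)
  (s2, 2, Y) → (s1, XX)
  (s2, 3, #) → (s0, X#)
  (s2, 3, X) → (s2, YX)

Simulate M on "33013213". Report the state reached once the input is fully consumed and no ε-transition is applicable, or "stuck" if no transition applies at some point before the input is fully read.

s2

(s0, 33013213, #)
  read 3, top #: go to s2, push XY# → (s2, 3013213, XY#)
  read 3, top X: go to s2, push YX → (s2, 013213, YXY#)
  read 0, top Y: go to s1, push ε → (s1, 13213, XY#)
  read 1, top X: go to s1, push Y → (s1, 3213, YY#)
  ε-move, top Y: go to s0, push XY → (s0, 3213, XYY#)
  read 3, top X: go to s2, push YX → (s2, 213, YXYY#)
  read 2, top Y: go to s1, push XX → (s1, 13, XXXYY#)
  read 1, top X: go to s1, push Y → (s1, 3, YXXYY#)
  ε-move, top Y: go to s0, push XY → (s0, 3, XYXXYY#)
  read 3, top X: go to s2, push YX → (s2, ε, YXYXXYY#)
All input consumed; M is in state s2.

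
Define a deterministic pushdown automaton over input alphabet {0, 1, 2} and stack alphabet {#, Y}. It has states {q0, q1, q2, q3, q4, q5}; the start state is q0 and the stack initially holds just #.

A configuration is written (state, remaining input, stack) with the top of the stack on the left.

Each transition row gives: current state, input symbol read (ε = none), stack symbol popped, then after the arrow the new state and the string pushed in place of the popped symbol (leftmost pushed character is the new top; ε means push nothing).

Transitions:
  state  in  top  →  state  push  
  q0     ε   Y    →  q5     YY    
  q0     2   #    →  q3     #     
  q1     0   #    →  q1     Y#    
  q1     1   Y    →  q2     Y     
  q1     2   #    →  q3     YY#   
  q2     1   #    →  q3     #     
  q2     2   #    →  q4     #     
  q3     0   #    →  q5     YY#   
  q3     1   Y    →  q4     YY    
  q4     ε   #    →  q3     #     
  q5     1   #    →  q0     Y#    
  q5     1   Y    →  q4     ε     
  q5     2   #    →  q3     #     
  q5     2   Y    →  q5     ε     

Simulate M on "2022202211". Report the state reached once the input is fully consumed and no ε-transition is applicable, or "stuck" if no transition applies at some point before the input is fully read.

q4

(q0, 2022202211, #) ⊢ (q3, 022202211, #) ⊢ (q5, 22202211, YY#) ⊢ (q5, 2202211, Y#) ⊢ (q5, 202211, #) ⊢ (q3, 02211, #) ⊢ (q5, 2211, YY#) ⊢ (q5, 211, Y#) ⊢ (q5, 11, #) ⊢ (q0, 1, Y#) ⊢ (q5, 1, YY#) ⊢ (q4, ε, Y#)
All input consumed; M is in state q4.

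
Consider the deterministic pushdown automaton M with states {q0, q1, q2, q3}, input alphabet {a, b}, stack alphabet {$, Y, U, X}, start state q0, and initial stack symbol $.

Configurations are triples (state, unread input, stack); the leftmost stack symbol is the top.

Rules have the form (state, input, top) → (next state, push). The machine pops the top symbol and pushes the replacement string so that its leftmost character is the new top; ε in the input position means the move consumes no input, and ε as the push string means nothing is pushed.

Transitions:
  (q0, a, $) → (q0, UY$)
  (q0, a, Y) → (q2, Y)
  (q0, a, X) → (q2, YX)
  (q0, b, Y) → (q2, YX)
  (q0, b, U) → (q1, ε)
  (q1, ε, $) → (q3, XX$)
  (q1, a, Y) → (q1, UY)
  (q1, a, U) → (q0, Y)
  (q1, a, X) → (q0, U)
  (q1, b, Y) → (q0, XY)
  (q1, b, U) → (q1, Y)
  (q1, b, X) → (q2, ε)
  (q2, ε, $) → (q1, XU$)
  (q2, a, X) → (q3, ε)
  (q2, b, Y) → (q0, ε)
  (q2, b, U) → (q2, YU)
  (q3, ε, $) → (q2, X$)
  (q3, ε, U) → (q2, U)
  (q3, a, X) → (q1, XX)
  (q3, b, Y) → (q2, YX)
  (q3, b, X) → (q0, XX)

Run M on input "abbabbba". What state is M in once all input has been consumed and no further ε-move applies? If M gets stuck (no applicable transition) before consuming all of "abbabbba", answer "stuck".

(q0, abbabbba, $)
  read a, top $: go to q0, push UY$ → (q0, bbabbba, UY$)
  read b, top U: go to q1, push ε → (q1, babbba, Y$)
  read b, top Y: go to q0, push XY → (q0, abbba, XY$)
  read a, top X: go to q2, push YX → (q2, bbba, YXY$)
  read b, top Y: go to q0, push ε → (q0, bba, XY$)
No transition for (q0, b, top X); M blocks with input bba remaining.

stuck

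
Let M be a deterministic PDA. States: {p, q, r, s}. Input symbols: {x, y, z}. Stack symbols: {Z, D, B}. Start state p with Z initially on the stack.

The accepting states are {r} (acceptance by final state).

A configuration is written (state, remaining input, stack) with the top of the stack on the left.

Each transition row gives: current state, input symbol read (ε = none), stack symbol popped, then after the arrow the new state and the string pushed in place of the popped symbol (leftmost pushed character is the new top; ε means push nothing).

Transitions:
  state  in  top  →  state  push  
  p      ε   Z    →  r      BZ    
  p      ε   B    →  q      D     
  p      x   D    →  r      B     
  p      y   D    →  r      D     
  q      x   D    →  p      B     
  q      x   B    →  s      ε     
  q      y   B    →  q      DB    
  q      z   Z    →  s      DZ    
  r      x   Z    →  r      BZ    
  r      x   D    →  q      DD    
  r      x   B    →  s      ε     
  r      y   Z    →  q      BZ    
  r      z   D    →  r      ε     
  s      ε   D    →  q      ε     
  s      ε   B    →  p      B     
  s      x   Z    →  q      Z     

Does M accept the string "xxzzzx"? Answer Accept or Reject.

(p, xxzzzx, Z) ⊢ (r, xxzzzx, BZ) ⊢ (s, xzzzx, Z) ⊢ (q, zzzx, Z) ⊢ (s, zzx, DZ) ⊢ (q, zzx, Z) ⊢ (s, zx, DZ) ⊢ (q, zx, Z) ⊢ (s, x, DZ) ⊢ (q, x, Z)
No transition applies at (q, x, Z); input not fully consumed.

Reject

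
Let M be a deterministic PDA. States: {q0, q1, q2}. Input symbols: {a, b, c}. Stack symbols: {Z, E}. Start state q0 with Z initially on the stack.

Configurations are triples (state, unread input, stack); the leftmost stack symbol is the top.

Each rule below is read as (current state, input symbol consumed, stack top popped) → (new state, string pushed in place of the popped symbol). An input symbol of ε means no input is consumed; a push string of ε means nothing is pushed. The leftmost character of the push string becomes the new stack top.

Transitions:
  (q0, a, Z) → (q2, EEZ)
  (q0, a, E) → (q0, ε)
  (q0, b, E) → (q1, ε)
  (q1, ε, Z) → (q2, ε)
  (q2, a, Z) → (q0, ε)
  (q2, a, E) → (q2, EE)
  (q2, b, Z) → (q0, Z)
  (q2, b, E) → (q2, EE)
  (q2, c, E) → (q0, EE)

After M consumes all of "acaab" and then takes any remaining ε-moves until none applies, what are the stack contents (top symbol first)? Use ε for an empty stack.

ε

(q0, acaab, Z)
  read a, top Z: go to q2, push EEZ → (q2, caab, EEZ)
  read c, top E: go to q0, push EE → (q0, aab, EEEZ)
  read a, top E: go to q0, push ε → (q0, ab, EEZ)
  read a, top E: go to q0, push ε → (q0, b, EZ)
  read b, top E: go to q1, push ε → (q1, ε, Z)
  ε-move, top Z: go to q2, push ε → (q2, ε, ε)
All input consumed in state q2 with stack ε.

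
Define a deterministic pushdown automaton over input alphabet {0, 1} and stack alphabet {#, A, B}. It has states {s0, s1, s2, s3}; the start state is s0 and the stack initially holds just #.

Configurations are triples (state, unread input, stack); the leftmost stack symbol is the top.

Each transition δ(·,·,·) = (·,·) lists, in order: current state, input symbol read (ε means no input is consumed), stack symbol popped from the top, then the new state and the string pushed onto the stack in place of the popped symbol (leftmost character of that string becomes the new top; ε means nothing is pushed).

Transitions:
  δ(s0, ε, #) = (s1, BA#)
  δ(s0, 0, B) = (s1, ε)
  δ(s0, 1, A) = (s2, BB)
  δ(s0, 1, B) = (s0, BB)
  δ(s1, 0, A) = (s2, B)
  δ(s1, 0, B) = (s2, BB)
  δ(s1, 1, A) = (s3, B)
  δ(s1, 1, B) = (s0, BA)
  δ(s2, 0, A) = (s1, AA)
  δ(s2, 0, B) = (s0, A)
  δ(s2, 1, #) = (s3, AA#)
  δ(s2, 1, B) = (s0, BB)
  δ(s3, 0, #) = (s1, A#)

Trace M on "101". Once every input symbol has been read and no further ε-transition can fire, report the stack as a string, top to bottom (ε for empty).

BA#

(s0, 101, #)
  ε-move, top #: go to s1, push BA# → (s1, 101, BA#)
  read 1, top B: go to s0, push BA → (s0, 01, BAA#)
  read 0, top B: go to s1, push ε → (s1, 1, AA#)
  read 1, top A: go to s3, push B → (s3, ε, BA#)
All input consumed in state s3 with stack BA#.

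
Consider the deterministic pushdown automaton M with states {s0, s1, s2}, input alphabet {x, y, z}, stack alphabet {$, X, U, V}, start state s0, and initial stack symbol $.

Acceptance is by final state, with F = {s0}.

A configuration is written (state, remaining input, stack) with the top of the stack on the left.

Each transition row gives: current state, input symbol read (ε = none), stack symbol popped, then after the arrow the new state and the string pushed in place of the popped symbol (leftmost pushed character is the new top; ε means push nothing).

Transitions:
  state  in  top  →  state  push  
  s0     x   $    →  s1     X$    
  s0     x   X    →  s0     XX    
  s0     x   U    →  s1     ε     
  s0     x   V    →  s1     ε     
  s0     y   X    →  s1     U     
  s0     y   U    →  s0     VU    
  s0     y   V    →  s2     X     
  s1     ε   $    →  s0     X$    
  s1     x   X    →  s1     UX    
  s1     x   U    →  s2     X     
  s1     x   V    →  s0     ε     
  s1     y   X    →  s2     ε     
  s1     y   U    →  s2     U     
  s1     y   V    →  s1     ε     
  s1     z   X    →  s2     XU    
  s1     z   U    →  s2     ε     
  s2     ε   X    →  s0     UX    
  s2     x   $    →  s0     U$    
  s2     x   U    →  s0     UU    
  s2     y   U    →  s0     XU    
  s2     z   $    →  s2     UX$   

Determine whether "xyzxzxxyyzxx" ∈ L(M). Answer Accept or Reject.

Reject

(s0, xyzxzxxyyzxx, $) ⊢ (s1, yzxzxxyyzxx, X$) ⊢ (s2, zxzxxyyzxx, $) ⊢ (s2, xzxxyyzxx, UX$) ⊢ (s0, zxxyyzxx, UUX$)
No transition applies at (s0, zxxyyzxx, UUX$); input not fully consumed.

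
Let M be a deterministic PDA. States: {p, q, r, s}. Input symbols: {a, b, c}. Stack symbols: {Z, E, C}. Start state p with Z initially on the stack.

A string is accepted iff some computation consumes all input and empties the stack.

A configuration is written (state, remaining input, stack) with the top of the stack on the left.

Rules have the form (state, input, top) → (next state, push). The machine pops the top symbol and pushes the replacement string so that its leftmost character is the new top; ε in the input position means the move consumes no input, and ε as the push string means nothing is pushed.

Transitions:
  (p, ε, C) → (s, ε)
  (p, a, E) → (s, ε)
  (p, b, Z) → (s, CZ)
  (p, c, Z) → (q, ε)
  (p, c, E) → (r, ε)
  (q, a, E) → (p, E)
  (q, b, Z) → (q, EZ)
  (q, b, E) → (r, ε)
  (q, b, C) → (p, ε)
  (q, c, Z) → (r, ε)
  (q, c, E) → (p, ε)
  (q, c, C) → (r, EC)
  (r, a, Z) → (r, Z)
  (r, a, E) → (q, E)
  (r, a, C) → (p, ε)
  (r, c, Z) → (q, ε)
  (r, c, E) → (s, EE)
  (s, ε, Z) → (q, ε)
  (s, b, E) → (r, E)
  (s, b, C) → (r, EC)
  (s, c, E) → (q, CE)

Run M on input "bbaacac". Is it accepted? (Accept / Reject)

(p, bbaacac, Z) ⊢ (s, baacac, CZ) ⊢ (r, aacac, ECZ) ⊢ (q, acac, ECZ) ⊢ (p, cac, ECZ) ⊢ (r, ac, CZ) ⊢ (p, c, Z) ⊢ (q, ε, ε)
All input consumed and the stack is empty.

Accept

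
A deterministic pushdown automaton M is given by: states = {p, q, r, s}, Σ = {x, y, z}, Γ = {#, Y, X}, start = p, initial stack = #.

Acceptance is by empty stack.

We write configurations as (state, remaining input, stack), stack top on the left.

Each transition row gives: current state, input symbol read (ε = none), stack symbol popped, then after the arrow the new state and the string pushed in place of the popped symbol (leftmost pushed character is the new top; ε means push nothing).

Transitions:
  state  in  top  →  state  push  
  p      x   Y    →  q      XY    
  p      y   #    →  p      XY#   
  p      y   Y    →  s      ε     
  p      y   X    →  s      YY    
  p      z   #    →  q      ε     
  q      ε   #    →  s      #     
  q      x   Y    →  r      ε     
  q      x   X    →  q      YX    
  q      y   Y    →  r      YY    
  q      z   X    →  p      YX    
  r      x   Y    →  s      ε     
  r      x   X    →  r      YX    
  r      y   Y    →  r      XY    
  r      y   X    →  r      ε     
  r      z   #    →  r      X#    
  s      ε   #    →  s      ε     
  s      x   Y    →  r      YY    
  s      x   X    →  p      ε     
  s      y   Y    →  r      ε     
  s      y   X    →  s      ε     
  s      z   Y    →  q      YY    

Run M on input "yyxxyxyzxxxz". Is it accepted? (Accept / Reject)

(p, yyxxyxyzxxxz, #)
  read y, top #: go to p, push XY# → (p, yxxyxyzxxxz, XY#)
  read y, top X: go to s, push YY → (s, xxyxyzxxxz, YYY#)
  read x, top Y: go to r, push YY → (r, xyxyzxxxz, YYYY#)
  read x, top Y: go to s, push ε → (s, yxyzxxxz, YYY#)
  read y, top Y: go to r, push ε → (r, xyzxxxz, YY#)
  read x, top Y: go to s, push ε → (s, yzxxxz, Y#)
  read y, top Y: go to r, push ε → (r, zxxxz, #)
  read z, top #: go to r, push X# → (r, xxxz, X#)
  read x, top X: go to r, push YX → (r, xxz, YX#)
  read x, top Y: go to s, push ε → (s, xz, X#)
  read x, top X: go to p, push ε → (p, z, #)
  read z, top #: go to q, push ε → (q, ε, ε)
All input consumed and the stack is empty.

Accept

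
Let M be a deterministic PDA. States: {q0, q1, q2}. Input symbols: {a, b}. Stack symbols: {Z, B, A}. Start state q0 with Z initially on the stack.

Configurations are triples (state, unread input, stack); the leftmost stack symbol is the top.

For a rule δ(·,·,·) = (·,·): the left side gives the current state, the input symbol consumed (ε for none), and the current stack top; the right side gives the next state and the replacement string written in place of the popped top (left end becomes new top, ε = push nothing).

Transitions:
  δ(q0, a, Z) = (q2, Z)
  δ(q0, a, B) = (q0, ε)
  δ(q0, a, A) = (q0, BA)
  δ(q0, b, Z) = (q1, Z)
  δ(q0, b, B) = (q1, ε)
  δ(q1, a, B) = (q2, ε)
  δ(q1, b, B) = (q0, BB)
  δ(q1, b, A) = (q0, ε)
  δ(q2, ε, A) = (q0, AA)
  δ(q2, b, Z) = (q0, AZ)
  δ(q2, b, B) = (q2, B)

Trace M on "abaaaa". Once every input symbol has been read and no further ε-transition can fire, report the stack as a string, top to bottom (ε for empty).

AZ

(q0, abaaaa, Z)
  read a, top Z: go to q2, push Z → (q2, baaaa, Z)
  read b, top Z: go to q0, push AZ → (q0, aaaa, AZ)
  read a, top A: go to q0, push BA → (q0, aaa, BAZ)
  read a, top B: go to q0, push ε → (q0, aa, AZ)
  read a, top A: go to q0, push BA → (q0, a, BAZ)
  read a, top B: go to q0, push ε → (q0, ε, AZ)
All input consumed in state q0 with stack AZ.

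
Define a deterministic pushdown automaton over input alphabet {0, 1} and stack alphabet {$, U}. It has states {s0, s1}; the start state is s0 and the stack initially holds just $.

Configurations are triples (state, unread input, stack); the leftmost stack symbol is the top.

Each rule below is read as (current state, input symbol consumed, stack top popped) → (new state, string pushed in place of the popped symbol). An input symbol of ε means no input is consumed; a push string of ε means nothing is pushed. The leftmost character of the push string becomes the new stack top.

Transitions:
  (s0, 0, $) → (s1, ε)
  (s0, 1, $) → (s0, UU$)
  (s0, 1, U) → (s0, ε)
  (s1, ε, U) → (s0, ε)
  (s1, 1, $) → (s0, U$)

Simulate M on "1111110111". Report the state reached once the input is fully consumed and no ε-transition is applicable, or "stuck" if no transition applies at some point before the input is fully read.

(s0, 1111110111, $)
  read 1, top $: go to s0, push UU$ → (s0, 111110111, UU$)
  read 1, top U: go to s0, push ε → (s0, 11110111, U$)
  read 1, top U: go to s0, push ε → (s0, 1110111, $)
  read 1, top $: go to s0, push UU$ → (s0, 110111, UU$)
  read 1, top U: go to s0, push ε → (s0, 10111, U$)
  read 1, top U: go to s0, push ε → (s0, 0111, $)
  read 0, top $: go to s1, push ε → (s1, 111, ε)
No transition for (s1, 1, top ε); M blocks with input 111 remaining.

stuck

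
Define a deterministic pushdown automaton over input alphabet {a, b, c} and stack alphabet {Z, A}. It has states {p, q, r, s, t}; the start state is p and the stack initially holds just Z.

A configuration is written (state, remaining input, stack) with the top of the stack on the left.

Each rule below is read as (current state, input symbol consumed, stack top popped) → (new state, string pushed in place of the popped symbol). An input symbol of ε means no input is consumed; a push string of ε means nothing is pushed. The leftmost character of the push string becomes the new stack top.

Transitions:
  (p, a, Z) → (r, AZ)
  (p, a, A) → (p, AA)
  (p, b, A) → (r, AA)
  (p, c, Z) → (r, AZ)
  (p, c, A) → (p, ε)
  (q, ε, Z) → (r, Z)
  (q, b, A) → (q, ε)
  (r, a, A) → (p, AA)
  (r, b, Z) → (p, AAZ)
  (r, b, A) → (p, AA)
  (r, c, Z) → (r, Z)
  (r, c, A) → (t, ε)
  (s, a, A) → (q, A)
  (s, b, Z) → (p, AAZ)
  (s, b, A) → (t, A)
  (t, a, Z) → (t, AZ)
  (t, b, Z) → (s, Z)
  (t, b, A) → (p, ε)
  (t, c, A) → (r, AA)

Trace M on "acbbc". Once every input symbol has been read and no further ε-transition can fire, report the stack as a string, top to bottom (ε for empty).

(p, acbbc, Z)
  read a, top Z: go to r, push AZ → (r, cbbc, AZ)
  read c, top A: go to t, push ε → (t, bbc, Z)
  read b, top Z: go to s, push Z → (s, bc, Z)
  read b, top Z: go to p, push AAZ → (p, c, AAZ)
  read c, top A: go to p, push ε → (p, ε, AZ)
All input consumed in state p with stack AZ.

AZ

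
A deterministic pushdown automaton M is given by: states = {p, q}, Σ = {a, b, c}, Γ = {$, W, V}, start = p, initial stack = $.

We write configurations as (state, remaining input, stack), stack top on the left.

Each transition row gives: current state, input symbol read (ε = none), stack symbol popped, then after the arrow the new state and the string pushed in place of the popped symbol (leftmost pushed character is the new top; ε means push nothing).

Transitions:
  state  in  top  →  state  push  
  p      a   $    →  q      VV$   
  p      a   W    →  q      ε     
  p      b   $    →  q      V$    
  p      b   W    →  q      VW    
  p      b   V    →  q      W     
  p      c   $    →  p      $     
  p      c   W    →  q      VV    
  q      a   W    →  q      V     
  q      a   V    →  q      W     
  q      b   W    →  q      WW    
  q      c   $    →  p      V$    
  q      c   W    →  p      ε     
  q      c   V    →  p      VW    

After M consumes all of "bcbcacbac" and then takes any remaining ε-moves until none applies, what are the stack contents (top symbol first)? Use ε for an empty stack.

(p, bcbcacbac, $)
  read b, top $: go to q, push V$ → (q, cbcacbac, V$)
  read c, top V: go to p, push VW → (p, bcacbac, VW$)
  read b, top V: go to q, push W → (q, cacbac, WW$)
  read c, top W: go to p, push ε → (p, acbac, W$)
  read a, top W: go to q, push ε → (q, cbac, $)
  read c, top $: go to p, push V$ → (p, bac, V$)
  read b, top V: go to q, push W → (q, ac, W$)
  read a, top W: go to q, push V → (q, c, V$)
  read c, top V: go to p, push VW → (p, ε, VW$)
All input consumed in state p with stack VW$.

VW$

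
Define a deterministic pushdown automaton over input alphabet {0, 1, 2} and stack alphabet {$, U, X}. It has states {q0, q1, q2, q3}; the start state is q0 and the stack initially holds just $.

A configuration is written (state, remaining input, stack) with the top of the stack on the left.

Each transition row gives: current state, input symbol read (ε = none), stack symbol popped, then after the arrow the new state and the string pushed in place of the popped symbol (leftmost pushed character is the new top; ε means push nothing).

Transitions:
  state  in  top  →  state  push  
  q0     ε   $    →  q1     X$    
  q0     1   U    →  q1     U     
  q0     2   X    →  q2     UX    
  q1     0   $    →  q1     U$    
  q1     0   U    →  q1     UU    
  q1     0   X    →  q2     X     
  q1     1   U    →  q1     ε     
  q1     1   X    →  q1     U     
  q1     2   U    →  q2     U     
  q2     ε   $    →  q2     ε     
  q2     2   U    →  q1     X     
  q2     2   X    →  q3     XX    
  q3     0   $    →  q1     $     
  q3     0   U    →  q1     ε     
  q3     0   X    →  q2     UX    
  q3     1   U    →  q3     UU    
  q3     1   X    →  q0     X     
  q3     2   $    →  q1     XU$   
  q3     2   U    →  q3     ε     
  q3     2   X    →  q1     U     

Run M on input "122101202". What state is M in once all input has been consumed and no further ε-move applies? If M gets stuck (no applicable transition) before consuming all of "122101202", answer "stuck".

(q0, 122101202, $)
  ε-move, top $: go to q1, push X$ → (q1, 122101202, X$)
  read 1, top X: go to q1, push U → (q1, 22101202, U$)
  read 2, top U: go to q2, push U → (q2, 2101202, U$)
  read 2, top U: go to q1, push X → (q1, 101202, X$)
  read 1, top X: go to q1, push U → (q1, 01202, U$)
  read 0, top U: go to q1, push UU → (q1, 1202, UU$)
  read 1, top U: go to q1, push ε → (q1, 202, U$)
  read 2, top U: go to q2, push U → (q2, 02, U$)
No transition for (q2, 0, top U); M blocks with input 02 remaining.

stuck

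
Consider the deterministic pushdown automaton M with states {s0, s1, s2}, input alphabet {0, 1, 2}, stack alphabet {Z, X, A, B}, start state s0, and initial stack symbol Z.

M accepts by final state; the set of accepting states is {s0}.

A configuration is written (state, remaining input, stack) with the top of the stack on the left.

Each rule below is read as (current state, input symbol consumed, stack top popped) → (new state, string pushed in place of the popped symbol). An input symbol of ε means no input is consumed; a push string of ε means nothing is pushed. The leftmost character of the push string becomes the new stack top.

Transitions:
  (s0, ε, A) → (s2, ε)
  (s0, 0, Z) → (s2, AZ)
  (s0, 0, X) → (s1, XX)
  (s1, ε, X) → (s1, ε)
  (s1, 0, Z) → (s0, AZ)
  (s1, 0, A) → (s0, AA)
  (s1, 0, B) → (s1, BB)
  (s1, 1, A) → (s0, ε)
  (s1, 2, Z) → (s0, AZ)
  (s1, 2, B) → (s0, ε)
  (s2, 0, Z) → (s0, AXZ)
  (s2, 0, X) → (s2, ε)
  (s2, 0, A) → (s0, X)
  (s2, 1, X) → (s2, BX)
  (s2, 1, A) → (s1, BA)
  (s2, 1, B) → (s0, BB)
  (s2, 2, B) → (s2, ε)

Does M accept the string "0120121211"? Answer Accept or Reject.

Accept

(s0, 0120121211, Z)
  read 0, top Z: go to s2, push AZ → (s2, 120121211, AZ)
  read 1, top A: go to s1, push BA → (s1, 20121211, BAZ)
  read 2, top B: go to s0, push ε → (s0, 0121211, AZ)
  ε-move, top A: go to s2, push ε → (s2, 0121211, Z)
  read 0, top Z: go to s0, push AXZ → (s0, 121211, AXZ)
  ε-move, top A: go to s2, push ε → (s2, 121211, XZ)
  read 1, top X: go to s2, push BX → (s2, 21211, BXZ)
  read 2, top B: go to s2, push ε → (s2, 1211, XZ)
  read 1, top X: go to s2, push BX → (s2, 211, BXZ)
  read 2, top B: go to s2, push ε → (s2, 11, XZ)
  read 1, top X: go to s2, push BX → (s2, 1, BXZ)
  read 1, top B: go to s0, push BB → (s0, ε, BBXZ)
All input consumed; state s0 ∈ F.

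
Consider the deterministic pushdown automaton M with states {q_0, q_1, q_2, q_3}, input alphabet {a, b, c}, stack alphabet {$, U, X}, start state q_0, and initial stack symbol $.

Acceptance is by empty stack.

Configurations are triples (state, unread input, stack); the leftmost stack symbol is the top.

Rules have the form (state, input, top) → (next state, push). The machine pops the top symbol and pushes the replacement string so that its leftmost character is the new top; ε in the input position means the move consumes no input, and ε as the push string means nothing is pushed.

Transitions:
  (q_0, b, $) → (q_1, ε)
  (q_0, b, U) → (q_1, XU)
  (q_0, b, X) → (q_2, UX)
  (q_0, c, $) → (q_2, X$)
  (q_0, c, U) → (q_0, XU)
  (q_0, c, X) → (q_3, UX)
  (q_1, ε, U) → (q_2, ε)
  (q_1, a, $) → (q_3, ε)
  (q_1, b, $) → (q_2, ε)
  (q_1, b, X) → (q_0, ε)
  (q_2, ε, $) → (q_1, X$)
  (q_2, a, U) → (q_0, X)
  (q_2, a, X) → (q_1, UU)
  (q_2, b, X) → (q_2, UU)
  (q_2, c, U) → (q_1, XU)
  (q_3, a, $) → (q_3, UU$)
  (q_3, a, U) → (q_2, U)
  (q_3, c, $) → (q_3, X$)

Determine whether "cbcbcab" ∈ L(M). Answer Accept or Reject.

(q_0, cbcbcab, $)
  read c, top $: go to q_2, push X$ → (q_2, bcbcab, X$)
  read b, top X: go to q_2, push UU → (q_2, cbcab, UU$)
  read c, top U: go to q_1, push XU → (q_1, bcab, XUU$)
  read b, top X: go to q_0, push ε → (q_0, cab, UU$)
  read c, top U: go to q_0, push XU → (q_0, ab, XUU$)
No transition applies at (q_0, ab, XUU$); input not fully consumed.

Reject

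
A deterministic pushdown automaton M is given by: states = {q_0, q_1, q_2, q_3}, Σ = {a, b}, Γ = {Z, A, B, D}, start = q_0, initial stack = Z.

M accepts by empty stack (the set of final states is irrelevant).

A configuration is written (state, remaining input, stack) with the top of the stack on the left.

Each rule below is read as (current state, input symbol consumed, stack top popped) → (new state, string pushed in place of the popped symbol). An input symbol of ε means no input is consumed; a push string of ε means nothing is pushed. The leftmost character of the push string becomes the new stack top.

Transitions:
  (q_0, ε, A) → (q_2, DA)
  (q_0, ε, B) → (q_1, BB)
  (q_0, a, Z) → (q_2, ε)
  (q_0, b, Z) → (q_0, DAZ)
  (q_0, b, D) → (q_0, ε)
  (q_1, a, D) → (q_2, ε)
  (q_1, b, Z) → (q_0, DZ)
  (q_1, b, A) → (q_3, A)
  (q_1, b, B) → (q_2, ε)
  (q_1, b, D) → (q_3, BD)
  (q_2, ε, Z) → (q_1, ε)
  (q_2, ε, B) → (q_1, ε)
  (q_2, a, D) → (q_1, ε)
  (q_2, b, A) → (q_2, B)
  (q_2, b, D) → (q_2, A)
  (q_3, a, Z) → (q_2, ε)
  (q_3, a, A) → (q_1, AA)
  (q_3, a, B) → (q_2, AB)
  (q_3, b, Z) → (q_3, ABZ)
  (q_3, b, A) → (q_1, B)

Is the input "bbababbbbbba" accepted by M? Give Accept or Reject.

(q_0, bbababbbbbba, Z)
  read b, top Z: go to q_0, push DAZ → (q_0, bababbbbbba, DAZ)
  read b, top D: go to q_0, push ε → (q_0, ababbbbbba, AZ)
  ε-move, top A: go to q_2, push DA → (q_2, ababbbbbba, DAZ)
  read a, top D: go to q_1, push ε → (q_1, babbbbbba, AZ)
  read b, top A: go to q_3, push A → (q_3, abbbbbba, AZ)
  read a, top A: go to q_1, push AA → (q_1, bbbbbba, AAZ)
  read b, top A: go to q_3, push A → (q_3, bbbbba, AAZ)
  read b, top A: go to q_1, push B → (q_1, bbbba, BAZ)
  read b, top B: go to q_2, push ε → (q_2, bbba, AZ)
  read b, top A: go to q_2, push B → (q_2, bba, BZ)
  ε-move, top B: go to q_1, push ε → (q_1, bba, Z)
  read b, top Z: go to q_0, push DZ → (q_0, ba, DZ)
  read b, top D: go to q_0, push ε → (q_0, a, Z)
  read a, top Z: go to q_2, push ε → (q_2, ε, ε)
All input consumed and the stack is empty.

Accept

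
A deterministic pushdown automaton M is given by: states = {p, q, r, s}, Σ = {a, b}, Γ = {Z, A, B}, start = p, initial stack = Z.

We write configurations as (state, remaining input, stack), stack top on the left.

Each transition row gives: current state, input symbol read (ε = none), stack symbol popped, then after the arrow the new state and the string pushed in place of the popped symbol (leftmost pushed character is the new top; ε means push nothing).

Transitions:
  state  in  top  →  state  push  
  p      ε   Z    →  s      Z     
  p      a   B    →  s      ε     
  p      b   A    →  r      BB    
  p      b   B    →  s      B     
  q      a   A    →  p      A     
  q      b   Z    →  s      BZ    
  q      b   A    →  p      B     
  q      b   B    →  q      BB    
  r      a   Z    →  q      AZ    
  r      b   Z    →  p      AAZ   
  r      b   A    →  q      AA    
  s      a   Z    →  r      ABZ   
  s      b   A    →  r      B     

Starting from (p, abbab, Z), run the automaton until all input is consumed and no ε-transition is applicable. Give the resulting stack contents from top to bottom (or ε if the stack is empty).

(p, abbab, Z)
  ε-move, top Z: go to s, push Z → (s, abbab, Z)
  read a, top Z: go to r, push ABZ → (r, bbab, ABZ)
  read b, top A: go to q, push AA → (q, bab, AABZ)
  read b, top A: go to p, push B → (p, ab, BABZ)
  read a, top B: go to s, push ε → (s, b, ABZ)
  read b, top A: go to r, push B → (r, ε, BBZ)
All input consumed in state r with stack BBZ.

BBZ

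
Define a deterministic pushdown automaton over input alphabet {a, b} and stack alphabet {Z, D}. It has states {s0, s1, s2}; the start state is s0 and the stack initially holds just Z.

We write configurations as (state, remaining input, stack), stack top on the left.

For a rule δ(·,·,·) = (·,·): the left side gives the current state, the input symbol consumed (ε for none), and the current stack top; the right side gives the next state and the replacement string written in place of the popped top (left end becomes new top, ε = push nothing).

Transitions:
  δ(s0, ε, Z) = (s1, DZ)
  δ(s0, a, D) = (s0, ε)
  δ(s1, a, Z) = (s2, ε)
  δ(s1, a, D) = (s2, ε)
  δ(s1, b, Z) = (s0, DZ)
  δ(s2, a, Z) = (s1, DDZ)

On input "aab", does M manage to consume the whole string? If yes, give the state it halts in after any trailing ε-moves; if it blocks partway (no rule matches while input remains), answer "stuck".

(s0, aab, Z)
  ε-move, top Z: go to s1, push DZ → (s1, aab, DZ)
  read a, top D: go to s2, push ε → (s2, ab, Z)
  read a, top Z: go to s1, push DDZ → (s1, b, DDZ)
No transition for (s1, b, top D); M blocks with input b remaining.

stuck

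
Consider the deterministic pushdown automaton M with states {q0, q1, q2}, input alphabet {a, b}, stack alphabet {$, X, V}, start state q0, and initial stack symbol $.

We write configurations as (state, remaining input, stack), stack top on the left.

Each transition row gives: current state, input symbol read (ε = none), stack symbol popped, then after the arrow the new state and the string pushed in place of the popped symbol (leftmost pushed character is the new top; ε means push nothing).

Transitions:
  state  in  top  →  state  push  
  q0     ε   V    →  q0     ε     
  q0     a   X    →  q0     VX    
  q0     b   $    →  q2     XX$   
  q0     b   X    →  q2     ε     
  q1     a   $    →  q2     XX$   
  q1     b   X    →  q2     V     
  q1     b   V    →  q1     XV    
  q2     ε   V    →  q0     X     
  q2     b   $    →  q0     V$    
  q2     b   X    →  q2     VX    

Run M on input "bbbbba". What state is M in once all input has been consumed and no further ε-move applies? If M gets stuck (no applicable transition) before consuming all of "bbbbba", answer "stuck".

stuck

(q0, bbbbba, $) ⊢ (q2, bbbba, XX$) ⊢ (q2, bbba, VXX$) ⊢ (q0, bbba, XXX$) ⊢ (q2, bba, XX$) ⊢ (q2, ba, VXX$) ⊢ (q0, ba, XXX$) ⊢ (q2, a, XX$)
No transition for (q2, a, top X); M blocks with input a remaining.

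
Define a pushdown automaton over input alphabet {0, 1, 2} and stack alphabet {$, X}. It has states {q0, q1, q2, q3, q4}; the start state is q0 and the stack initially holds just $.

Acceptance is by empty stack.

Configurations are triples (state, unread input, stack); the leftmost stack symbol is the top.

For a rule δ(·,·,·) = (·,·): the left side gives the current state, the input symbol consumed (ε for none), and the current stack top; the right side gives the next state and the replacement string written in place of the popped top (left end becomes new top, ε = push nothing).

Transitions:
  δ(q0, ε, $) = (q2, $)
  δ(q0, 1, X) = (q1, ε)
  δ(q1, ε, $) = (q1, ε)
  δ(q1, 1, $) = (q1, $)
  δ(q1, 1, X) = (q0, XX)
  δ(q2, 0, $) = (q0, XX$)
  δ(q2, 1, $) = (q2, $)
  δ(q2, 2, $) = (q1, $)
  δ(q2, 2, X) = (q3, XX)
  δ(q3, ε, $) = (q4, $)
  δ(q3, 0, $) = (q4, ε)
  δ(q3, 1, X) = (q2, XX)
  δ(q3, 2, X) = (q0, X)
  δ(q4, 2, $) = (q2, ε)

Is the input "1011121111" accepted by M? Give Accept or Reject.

Reject

No computation consumes all input and empties the stack.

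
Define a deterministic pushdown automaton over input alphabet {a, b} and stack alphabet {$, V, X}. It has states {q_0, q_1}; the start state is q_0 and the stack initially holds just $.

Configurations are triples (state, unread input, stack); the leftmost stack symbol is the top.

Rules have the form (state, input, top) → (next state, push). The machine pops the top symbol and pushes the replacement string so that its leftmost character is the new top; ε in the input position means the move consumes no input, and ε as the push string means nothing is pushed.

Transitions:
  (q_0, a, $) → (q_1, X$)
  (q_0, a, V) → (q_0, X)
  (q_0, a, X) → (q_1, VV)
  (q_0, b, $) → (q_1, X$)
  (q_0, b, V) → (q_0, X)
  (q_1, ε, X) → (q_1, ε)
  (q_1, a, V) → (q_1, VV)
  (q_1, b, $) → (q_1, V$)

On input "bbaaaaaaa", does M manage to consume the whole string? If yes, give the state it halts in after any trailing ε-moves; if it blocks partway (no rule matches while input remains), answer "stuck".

q_1

(q_0, bbaaaaaaa, $) ⊢ (q_1, baaaaaaa, X$) ⊢ (q_1, baaaaaaa, $) ⊢ (q_1, aaaaaaa, V$) ⊢ (q_1, aaaaaa, VV$) ⊢ (q_1, aaaaa, VVV$) ⊢ (q_1, aaaa, VVVV$) ⊢ (q_1, aaa, VVVVV$) ⊢ (q_1, aa, VVVVVV$) ⊢ (q_1, a, VVVVVVV$) ⊢ (q_1, ε, VVVVVVVV$)
All input consumed; M is in state q_1.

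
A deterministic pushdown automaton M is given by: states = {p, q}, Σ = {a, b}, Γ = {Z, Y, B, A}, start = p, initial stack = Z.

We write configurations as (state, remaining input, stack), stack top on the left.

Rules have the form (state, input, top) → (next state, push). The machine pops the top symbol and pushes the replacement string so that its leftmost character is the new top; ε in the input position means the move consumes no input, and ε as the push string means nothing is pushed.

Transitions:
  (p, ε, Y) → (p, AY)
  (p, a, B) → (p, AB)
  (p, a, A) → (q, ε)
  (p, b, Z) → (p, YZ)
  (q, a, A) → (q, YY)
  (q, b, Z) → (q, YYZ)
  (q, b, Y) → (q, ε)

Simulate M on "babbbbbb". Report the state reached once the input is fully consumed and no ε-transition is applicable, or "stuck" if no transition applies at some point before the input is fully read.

q

(p, babbbbbb, Z)
  read b, top Z: go to p, push YZ → (p, abbbbbb, YZ)
  ε-move, top Y: go to p, push AY → (p, abbbbbb, AYZ)
  read a, top A: go to q, push ε → (q, bbbbbb, YZ)
  read b, top Y: go to q, push ε → (q, bbbbb, Z)
  read b, top Z: go to q, push YYZ → (q, bbbb, YYZ)
  read b, top Y: go to q, push ε → (q, bbb, YZ)
  read b, top Y: go to q, push ε → (q, bb, Z)
  read b, top Z: go to q, push YYZ → (q, b, YYZ)
  read b, top Y: go to q, push ε → (q, ε, YZ)
All input consumed; M is in state q.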